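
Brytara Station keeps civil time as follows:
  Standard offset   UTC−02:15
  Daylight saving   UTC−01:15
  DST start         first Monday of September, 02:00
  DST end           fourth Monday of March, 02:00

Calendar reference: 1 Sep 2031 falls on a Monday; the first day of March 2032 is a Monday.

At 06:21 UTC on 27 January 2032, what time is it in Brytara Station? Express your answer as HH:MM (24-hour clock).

05:06

1 September 2031 is a Monday, so the first Monday is September 1.
1 March 2032 is a Monday, so the first Monday is March 1 and the fourth is March 22.
At the standard offset (UTC−02:15), 06:21 UTC − 2h15m = 04:06 Brytara Station standard time.
The standard-time date in Brytara Station, 27 January 2032, falls between 1 September 2031 and 22 March 2032, so daylight saving is in effect and Brytara Station is at UTC−01:15.
06:21 UTC − 1h15m = 05:06 local.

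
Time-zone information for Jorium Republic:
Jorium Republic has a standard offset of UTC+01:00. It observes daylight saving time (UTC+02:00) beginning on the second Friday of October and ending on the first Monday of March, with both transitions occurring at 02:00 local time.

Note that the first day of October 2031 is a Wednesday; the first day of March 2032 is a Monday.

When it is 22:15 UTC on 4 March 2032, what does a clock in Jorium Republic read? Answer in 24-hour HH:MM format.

23:15

1 October 2031 is a Wednesday, so the first Friday is October 3 and the second is October 10.
1 March 2032 is a Monday, so the first Monday is March 1.
At the standard offset (UTC+01:00), 22:15 UTC + 1h = 23:15 Jorium Republic standard time.
The standard-time date in Jorium Republic, 4 March 2032, does not fall between 10 October 2031 and 1 March 2032, so daylight saving is not in effect and Jorium Republic is at UTC+01:00.
22:15 UTC + 1h = 23:15 local.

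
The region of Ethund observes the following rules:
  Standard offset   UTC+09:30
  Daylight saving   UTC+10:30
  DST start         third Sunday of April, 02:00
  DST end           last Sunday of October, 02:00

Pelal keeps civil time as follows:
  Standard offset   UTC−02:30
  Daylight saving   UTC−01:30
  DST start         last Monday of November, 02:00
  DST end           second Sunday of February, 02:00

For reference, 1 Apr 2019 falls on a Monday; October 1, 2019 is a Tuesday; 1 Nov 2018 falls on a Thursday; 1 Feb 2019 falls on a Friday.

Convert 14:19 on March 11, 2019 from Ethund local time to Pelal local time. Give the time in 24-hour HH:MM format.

02:19

1 April 2019 is a Monday, so the first Sunday is April 7 and the third is April 21.
1 October 2019 is a Tuesday, so Sundays fall on 6, 13, 20, 27; the last is October 27.
March 11, 2019 does not fall between 21 April and 27 October, so daylight saving is not in effect and Ethund is at UTC+09:30.
14:19 Ethund − 9h30m = 04:49 UTC.
1 November 2018 is a Thursday, so Mondays fall on 5, 12, 19, 26; the last is November 26.
1 February 2019 is a Friday, so the first Sunday is February 3 and the second is February 10.
At the standard offset (UTC−02:30), 04:49 UTC − 2h30m = 02:19 Pelal standard time.
Daylight saving runs 26 November 2018 – 10 February 2019; the standard-time date in Pelal, March 11, 2019, is outside that window, so Pelal is on standard time at UTC−02:30.
04:49 UTC − 2h30m = 02:19 Pelal.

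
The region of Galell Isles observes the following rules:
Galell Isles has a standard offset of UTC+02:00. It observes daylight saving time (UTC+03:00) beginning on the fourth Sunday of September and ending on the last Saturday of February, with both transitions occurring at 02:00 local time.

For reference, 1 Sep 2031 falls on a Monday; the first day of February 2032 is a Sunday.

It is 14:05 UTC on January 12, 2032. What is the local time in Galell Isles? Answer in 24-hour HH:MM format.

1 September 2031 is a Monday, so the first Sunday is September 7 and the fourth is September 28.
1 February 2032 is a Sunday, so Saturdays fall on 7, 14, 21, 28; the last is February 28.
At the standard offset (UTC+02:00), 14:05 UTC + 2h = 16:05 Galell Isles standard time.
The standard-time date in Galell Isles, January 12, 2032, lies within the daylight-saving period (28 September 2031 – 28 February 2032), so Galell Isles is on daylight time, UTC+03:00.
14:05 UTC + 3h = 17:05 local.

17:05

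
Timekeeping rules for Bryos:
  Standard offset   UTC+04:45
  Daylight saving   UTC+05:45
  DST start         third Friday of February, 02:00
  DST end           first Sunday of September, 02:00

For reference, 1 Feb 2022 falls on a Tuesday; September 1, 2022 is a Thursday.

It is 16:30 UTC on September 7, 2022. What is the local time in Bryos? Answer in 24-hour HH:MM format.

1 February 2022 is a Tuesday, so the first Friday is February 4 and the third is February 18.
1 September 2022 is a Thursday, so the first Sunday is September 4.
At the standard offset (UTC+04:45), 16:30 UTC + 4h45m = 21:15 Bryos standard time.
Daylight saving runs 18 February – 4 September; the standard-time date in Bryos, September 7, 2022, is outside that window, so Bryos is on standard time at UTC+04:45.
16:30 UTC + 4h45m = 21:15 local.

21:15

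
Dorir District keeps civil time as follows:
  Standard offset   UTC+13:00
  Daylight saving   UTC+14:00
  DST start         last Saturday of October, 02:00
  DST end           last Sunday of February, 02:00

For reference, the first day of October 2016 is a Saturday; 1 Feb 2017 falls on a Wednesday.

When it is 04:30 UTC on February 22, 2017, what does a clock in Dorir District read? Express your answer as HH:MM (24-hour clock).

1 October 2016 is a Saturday, so Saturdays fall on 1, 8, 15, 22, 29; the last is October 29.
1 February 2017 is a Wednesday, so Sundays fall on 5, 12, 19, 26; the last is February 26.
At the standard offset (UTC+13:00), 04:30 UTC + 13h = 17:30 Dorir District standard time.
Daylight saving runs 29 October 2016 – 26 February 2017; the standard-time date in Dorir District, February 22, 2017, is inside that window, so Dorir District is at UTC+14:00.
04:30 UTC + 14h = 18:30 local.

18:30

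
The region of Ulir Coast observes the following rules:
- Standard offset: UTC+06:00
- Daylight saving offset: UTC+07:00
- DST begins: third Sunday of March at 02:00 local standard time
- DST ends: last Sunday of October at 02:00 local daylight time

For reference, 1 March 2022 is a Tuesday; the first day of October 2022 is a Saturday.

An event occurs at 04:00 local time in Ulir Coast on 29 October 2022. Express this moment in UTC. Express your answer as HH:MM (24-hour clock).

21:00

1 March 2022 is a Tuesday, so the first Sunday is March 6 and the third is March 20.
1 October 2022 is a Saturday, so Sundays fall on 2, 9, 16, 23, 30; the last is October 30.
29 October 2022 falls between 20 March and 30 October, so daylight saving is in effect and Ulir Coast is at UTC+07:00.
04:00 local − 7h = 21:00 UTC (rolling into the previous day, 28 October 2022).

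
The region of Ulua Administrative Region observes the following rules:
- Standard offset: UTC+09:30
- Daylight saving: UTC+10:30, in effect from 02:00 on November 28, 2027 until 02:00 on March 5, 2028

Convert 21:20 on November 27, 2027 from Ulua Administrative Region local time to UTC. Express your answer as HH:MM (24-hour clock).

11:50

November 27, 2027 is outside the daylight-saving period (28 November 2027 – 5 March 2028), so Ulua Administrative Region is on standard time, UTC+09:30.
21:20 local − 9h30m = 11:50 UTC.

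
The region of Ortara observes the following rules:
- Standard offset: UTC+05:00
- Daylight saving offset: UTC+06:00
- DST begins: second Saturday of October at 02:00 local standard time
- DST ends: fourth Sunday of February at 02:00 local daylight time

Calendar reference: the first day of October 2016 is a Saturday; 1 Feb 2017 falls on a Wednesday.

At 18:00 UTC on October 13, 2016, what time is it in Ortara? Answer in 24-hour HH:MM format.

1 October 2016 is a Saturday, so the first Saturday is October 1 and the second is October 8.
1 February 2017 is a Wednesday, so the first Sunday is February 5 and the fourth is February 26.
At the standard offset (UTC+05:00), 18:00 UTC + 5h = 23:00 Ortara standard time.
Daylight saving runs 8 October 2016 – 26 February 2017; the standard-time date in Ortara, October 13, 2016, is inside that window, so Ortara is at UTC+06:00.
18:00 UTC + 6h = 00:00 local (rolling into the next day, 14 October 2016).

00:00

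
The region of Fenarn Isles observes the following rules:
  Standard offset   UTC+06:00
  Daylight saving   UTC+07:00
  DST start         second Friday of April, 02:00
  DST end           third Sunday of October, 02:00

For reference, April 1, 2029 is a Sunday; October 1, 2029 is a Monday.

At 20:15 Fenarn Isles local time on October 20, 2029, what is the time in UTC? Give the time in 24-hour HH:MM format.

1 April 2029 is a Sunday, so the first Friday is April 6 and the second is April 13.
1 October 2029 is a Monday, so the first Sunday is October 7 and the third is October 21.
October 20, 2029 lies within the daylight-saving period (13 April – 21 October), so Fenarn Isles is on daylight time, UTC+07:00.
20:15 local − 7h = 13:15 UTC.

13:15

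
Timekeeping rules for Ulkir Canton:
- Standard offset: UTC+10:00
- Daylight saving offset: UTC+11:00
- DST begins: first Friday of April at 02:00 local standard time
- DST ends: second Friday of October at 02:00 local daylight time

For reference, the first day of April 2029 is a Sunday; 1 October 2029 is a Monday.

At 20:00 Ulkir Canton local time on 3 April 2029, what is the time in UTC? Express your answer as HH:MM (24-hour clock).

1 April 2029 is a Sunday, so the first Friday is April 6.
1 October 2029 is a Monday, so the first Friday is October 5 and the second is October 12.
Daylight saving runs 6 April – 12 October; 3 April 2029 is outside that window, so Ulkir Canton is on standard time at UTC+10:00.
20:00 local − 10h = 10:00 UTC.

10:00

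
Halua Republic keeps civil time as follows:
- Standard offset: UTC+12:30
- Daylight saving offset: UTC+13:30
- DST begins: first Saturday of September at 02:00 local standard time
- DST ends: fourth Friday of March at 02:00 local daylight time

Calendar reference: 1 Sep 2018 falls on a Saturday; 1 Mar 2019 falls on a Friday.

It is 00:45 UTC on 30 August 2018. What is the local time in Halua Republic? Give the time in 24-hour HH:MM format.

13:15

1 September 2018 is a Saturday, so the first Saturday is September 1.
1 March 2019 is a Friday, so the first Friday is March 1 and the fourth is March 22.
At the standard offset (UTC+12:30), 00:45 UTC + 12h30m = 13:15 Halua Republic standard time.
Daylight saving runs 1 September 2018 – 22 March 2019; the standard-time date in Halua Republic, 30 August 2018, is outside that window, so Halua Republic is on standard time at UTC+12:30.
00:45 UTC + 12h30m = 13:15 local.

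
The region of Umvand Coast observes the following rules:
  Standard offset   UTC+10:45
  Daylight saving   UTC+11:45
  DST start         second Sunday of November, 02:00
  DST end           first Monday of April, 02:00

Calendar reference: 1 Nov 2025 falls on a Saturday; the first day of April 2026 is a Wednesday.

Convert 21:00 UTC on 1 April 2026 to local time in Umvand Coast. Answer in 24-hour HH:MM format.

08:45

1 November 2025 is a Saturday, so the first Sunday is November 2 and the second is November 9.
1 April 2026 is a Wednesday, so the first Monday is April 6.
At the standard offset (UTC+10:45), 21:00 UTC + 10h45m = 07:45 Umvand Coast standard time (rolling into the next day, 2 April 2026).
Daylight saving runs 9 November 2025 – 6 April 2026; the standard-time date in Umvand Coast, 2 April 2026, is inside that window, so Umvand Coast is at UTC+11:45.
21:00 UTC + 11h45m = 08:45 local (rolling into the next day, 2 April 2026).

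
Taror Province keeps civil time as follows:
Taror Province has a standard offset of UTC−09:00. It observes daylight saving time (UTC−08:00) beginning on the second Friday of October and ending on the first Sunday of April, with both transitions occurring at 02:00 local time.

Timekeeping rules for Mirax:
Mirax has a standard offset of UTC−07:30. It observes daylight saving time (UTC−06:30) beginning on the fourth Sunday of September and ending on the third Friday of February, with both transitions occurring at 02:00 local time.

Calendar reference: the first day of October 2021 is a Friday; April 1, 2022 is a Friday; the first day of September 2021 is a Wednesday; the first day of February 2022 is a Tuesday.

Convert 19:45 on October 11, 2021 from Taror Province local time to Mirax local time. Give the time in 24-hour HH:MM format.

1 October 2021 is a Friday, so the first Friday is October 1 and the second is October 8.
1 April 2022 is a Friday, so the first Sunday is April 3.
Daylight saving runs 8 October 2021 – 3 April 2022; October 11, 2021 is inside that window, so Taror Province is at UTC−08:00.
19:45 Taror Province + 8h = 03:45 UTC (rolling into the next day, 12 October 2021).
1 September 2021 is a Wednesday, so the first Sunday is September 5 and the fourth is September 26.
1 February 2022 is a Tuesday, so the first Friday is February 4 and the third is February 18.
At the standard offset (UTC−07:30), 03:45 UTC − 7h30m = 20:15 Mirax standard time (rolling into the previous day, 11 October 2021).
Daylight saving runs 26 September 2021 – 18 February 2022; the standard-time date in Mirax, October 11, 2021, is inside that window, so Mirax is at UTC−06:30.
03:45 UTC − 6h30m = 21:15 Mirax (rolling into the previous day, 11 October 2021).

21:15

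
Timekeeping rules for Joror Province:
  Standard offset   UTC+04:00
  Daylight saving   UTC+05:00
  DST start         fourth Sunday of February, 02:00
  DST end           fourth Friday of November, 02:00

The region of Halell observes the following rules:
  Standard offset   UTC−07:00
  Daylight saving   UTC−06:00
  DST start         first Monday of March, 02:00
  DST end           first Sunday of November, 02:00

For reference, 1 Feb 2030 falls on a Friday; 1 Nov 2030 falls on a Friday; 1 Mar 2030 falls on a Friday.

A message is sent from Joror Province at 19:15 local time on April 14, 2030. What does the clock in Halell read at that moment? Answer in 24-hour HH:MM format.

08:15

1 February 2030 is a Friday, so the first Sunday is February 3 and the fourth is February 24.
1 November 2030 is a Friday, so the first Friday is November 1 and the fourth is November 22.
April 14, 2030 lies within the daylight-saving period (24 February – 22 November), so Joror Province is on daylight time, UTC+05:00.
19:15 Joror Province − 5h = 14:15 UTC.
1 March 2030 is a Friday, so the first Monday is March 4.
1 November 2030 is a Friday, so the first Sunday is November 3.
At the standard offset (UTC−07:00), 14:15 UTC − 7h = 07:15 Halell standard time.
Daylight saving runs 4 March – 3 November; the standard-time date in Halell, April 14, 2030, is inside that window, so Halell is at UTC−06:00.
14:15 UTC − 6h = 08:15 Halell.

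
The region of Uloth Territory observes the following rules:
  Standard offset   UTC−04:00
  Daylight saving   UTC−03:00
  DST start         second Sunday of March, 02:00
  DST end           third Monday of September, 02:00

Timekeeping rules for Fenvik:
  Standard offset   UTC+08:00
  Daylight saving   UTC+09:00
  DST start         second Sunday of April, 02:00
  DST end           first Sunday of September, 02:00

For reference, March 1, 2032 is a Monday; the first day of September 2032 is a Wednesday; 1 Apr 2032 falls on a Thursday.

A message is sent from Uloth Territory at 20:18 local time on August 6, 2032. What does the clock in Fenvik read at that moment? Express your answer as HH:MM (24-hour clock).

1 March 2032 is a Monday, so the first Sunday is March 7 and the second is March 14.
1 September 2032 is a Wednesday, so the first Monday is September 6 and the third is September 20.
August 6, 2032 falls between 14 March and 20 September, so daylight saving is in effect and Uloth Territory is at UTC−03:00.
20:18 Uloth Territory + 3h = 23:18 UTC.
1 April 2032 is a Thursday, so the first Sunday is April 4 and the second is April 11.
1 September 2032 is a Wednesday, so the first Sunday is September 5.
At the standard offset (UTC+08:00), 23:18 UTC + 8h = 07:18 Fenvik standard time (rolling into the next day, 7 August 2032).
The standard-time date in Fenvik, August 7, 2032, lies within the daylight-saving period (11 April – 5 September), so Fenvik is on daylight time, UTC+09:00.
23:18 UTC + 9h = 08:18 Fenvik (rolling into the next day, 7 August 2032).

08:18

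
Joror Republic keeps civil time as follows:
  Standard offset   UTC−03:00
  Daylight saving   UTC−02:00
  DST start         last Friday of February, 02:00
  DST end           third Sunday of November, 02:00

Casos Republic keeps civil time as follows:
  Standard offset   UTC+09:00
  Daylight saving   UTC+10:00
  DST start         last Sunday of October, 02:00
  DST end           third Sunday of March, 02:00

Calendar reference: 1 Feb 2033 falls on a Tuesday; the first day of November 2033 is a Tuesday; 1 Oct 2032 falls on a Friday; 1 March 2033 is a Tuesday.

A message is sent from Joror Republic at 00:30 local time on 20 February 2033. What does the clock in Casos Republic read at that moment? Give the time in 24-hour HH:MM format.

1 February 2033 is a Tuesday, so Fridays fall on 4, 11, 18, 25; the last is February 25.
1 November 2033 is a Tuesday, so the first Sunday is November 6 and the third is November 20.
Daylight saving runs 25 February – 20 November; 20 February 2033 is outside that window, so Joror Republic is on standard time at UTC−03:00.
00:30 Joror Republic + 3h = 03:30 UTC.
1 October 2032 is a Friday, so Sundays fall on 3, 10, 17, 24, 31; the last is October 31.
1 March 2033 is a Tuesday, so the first Sunday is March 6 and the third is March 20.
At the standard offset (UTC+09:00), 03:30 UTC + 9h = 12:30 Casos Republic standard time.
Daylight saving runs 31 October 2032 – 20 March 2033; the standard-time date in Casos Republic, 20 February 2033, is inside that window, so Casos Republic is at UTC+10:00.
03:30 UTC + 10h = 13:30 Casos Republic.

13:30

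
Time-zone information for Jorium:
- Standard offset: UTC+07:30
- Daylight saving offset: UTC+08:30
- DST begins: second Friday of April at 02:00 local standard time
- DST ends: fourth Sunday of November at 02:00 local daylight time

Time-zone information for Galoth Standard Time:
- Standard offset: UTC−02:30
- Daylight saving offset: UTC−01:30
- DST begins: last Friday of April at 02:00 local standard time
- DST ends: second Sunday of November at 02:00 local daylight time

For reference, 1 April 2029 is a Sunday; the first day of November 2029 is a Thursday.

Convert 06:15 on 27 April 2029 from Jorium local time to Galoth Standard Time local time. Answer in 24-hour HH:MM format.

1 April 2029 is a Sunday, so the first Friday is April 6 and the second is April 13.
1 November 2029 is a Thursday, so the first Sunday is November 4 and the fourth is November 25.
27 April 2029 falls between 13 April and 25 November, so daylight saving is in effect and Jorium is at UTC+08:30.
06:15 Jorium − 8h30m = 21:45 UTC (rolling into the previous day, 26 April 2029).
1 April 2029 is a Sunday, so Fridays fall on 6, 13, 20, 27; the last is April 27.
1 November 2029 is a Thursday, so the first Sunday is November 4 and the second is November 11.
At the standard offset (UTC−02:30), 21:45 UTC − 2h30m = 19:15 Galoth Standard Time standard time.
Daylight saving runs 27 April – 11 November; the standard-time date in Galoth Standard Time, 26 April 2029, is outside that window, so Galoth Standard Time is on standard time at UTC−02:30.
21:45 UTC − 2h30m = 19:15 Galoth Standard Time.

19:15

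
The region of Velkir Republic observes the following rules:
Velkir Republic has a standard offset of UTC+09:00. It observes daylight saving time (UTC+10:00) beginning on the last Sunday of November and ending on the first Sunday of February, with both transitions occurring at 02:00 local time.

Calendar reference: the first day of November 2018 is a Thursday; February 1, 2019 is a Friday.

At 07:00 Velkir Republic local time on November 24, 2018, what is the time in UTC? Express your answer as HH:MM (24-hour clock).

1 November 2018 is a Thursday, so Sundays fall on 4, 11, 18, 25; the last is November 25.
1 February 2019 is a Friday, so the first Sunday is February 3.
November 24, 2018 is outside the daylight-saving period (25 November 2018 – 3 February 2019), so Velkir Republic is on standard time, UTC+09:00.
07:00 local − 9h = 22:00 UTC (rolling into the previous day, 23 November 2018).

22:00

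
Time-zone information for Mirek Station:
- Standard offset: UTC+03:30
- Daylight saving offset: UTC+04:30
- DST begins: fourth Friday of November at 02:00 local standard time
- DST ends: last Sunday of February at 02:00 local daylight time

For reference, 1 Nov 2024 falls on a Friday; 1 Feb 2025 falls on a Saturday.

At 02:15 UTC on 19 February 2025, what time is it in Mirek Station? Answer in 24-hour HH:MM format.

1 November 2024 is a Friday, so the first Friday is November 1 and the fourth is November 22.
1 February 2025 is a Saturday, so Sundays fall on 2, 9, 16, 23; the last is February 23.
At the standard offset (UTC+03:30), 02:15 UTC + 3h30m = 05:45 Mirek Station standard time.
The standard-time date in Mirek Station, 19 February 2025, falls between 22 November 2024 and 23 February 2025, so daylight saving is in effect and Mirek Station is at UTC+04:30.
02:15 UTC + 4h30m = 06:45 local.

06:45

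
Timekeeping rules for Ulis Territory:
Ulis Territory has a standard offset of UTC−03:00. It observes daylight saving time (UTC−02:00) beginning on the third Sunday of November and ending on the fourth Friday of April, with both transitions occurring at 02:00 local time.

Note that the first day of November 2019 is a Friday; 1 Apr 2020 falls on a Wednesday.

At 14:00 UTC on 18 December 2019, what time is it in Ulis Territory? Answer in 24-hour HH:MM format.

12:00

1 November 2019 is a Friday, so the first Sunday is November 3 and the third is November 17.
1 April 2020 is a Wednesday, so the first Friday is April 3 and the fourth is April 24.
At the standard offset (UTC−03:00), 14:00 UTC − 3h = 11:00 Ulis Territory standard time.
The standard-time date in Ulis Territory, 18 December 2019, lies within the daylight-saving period (17 November 2019 – 24 April 2020), so Ulis Territory is on daylight time, UTC−02:00.
14:00 UTC − 2h = 12:00 local.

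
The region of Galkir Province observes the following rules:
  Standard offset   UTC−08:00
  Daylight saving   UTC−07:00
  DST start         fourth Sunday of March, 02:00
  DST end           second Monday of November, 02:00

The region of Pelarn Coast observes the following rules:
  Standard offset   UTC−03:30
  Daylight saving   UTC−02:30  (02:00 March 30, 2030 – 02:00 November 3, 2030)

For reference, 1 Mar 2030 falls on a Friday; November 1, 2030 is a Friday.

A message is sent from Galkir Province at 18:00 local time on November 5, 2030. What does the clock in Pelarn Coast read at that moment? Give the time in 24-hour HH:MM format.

21:30

1 March 2030 is a Friday, so the first Sunday is March 3 and the fourth is March 24.
1 November 2030 is a Friday, so the first Monday is November 4 and the second is November 11.
Daylight saving runs 24 March – 11 November; November 5, 2030 is inside that window, so Galkir Province is at UTC−07:00.
18:00 Galkir Province + 7h = 01:00 UTC (rolling into the next day, 6 November 2030).
At the standard offset (UTC−03:30), 01:00 UTC − 3h30m = 21:30 Pelarn Coast standard time (rolling into the previous day, 5 November 2030).
The standard-time date in Pelarn Coast, November 5, 2030, does not fall between 30 March and 3 November, so daylight saving is not in effect and Pelarn Coast is at UTC−03:30.
01:00 UTC − 3h30m = 21:30 Pelarn Coast (rolling into the previous day, 5 November 2030).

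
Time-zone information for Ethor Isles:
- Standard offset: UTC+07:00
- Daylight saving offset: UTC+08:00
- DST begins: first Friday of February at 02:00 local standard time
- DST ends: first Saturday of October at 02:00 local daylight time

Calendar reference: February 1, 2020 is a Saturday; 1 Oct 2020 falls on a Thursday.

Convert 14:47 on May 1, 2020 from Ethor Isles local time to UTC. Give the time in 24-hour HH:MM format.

1 February 2020 is a Saturday, so the first Friday is February 7.
1 October 2020 is a Thursday, so the first Saturday is October 3.
Daylight saving runs 7 February – 3 October; May 1, 2020 is inside that window, so Ethor Isles is at UTC+08:00.
14:47 local − 8h = 06:47 UTC.

06:47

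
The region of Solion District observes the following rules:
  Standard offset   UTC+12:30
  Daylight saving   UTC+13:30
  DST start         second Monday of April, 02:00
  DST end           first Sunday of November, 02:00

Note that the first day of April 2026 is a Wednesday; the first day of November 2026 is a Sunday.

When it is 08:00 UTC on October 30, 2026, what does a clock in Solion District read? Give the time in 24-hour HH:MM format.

21:30

1 April 2026 is a Wednesday, so the first Monday is April 6 and the second is April 13.
1 November 2026 is a Sunday, so the first Sunday is November 1.
At the standard offset (UTC+12:30), 08:00 UTC + 12h30m = 20:30 Solion District standard time.
The standard-time date in Solion District, October 30, 2026, falls between 13 April and 1 November, so daylight saving is in effect and Solion District is at UTC+13:30.
08:00 UTC + 13h30m = 21:30 local.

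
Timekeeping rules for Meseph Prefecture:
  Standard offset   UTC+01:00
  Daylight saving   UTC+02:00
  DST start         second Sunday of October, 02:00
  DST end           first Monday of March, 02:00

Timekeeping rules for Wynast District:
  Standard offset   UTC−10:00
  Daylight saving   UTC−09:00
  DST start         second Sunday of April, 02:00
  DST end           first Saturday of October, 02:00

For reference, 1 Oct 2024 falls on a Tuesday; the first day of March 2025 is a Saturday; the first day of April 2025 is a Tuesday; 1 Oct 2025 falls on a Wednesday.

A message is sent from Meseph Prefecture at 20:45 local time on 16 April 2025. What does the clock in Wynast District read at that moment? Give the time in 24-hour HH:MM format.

1 October 2024 is a Tuesday, so the first Sunday is October 6 and the second is October 13.
1 March 2025 is a Saturday, so the first Monday is March 3.
16 April 2025 is outside the daylight-saving period (13 October 2024 – 3 March 2025), so Meseph Prefecture is on standard time, UTC+01:00.
20:45 Meseph Prefecture − 1h = 19:45 UTC.
1 April 2025 is a Tuesday, so the first Sunday is April 6 and the second is April 13.
1 October 2025 is a Wednesday, so the first Saturday is October 4.
At the standard offset (UTC−10:00), 19:45 UTC − 10h = 09:45 Wynast District standard time.
The standard-time date in Wynast District, 16 April 2025, lies within the daylight-saving period (13 April – 4 October), so Wynast District is on daylight time, UTC−09:00.
19:45 UTC − 9h = 10:45 Wynast District.

10:45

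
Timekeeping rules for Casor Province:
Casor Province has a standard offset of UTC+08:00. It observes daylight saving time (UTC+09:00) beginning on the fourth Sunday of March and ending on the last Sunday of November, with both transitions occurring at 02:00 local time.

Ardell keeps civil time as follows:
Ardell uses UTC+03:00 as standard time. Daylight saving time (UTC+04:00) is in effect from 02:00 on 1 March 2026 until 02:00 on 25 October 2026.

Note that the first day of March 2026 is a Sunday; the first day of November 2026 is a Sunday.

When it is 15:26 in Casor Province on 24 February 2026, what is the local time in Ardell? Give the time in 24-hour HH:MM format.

10:26

1 March 2026 is a Sunday, so the first Sunday is March 1 and the fourth is March 22.
1 November 2026 is a Sunday, so Sundays fall on 1, 8, 15, 22, 29; the last is November 29.
Daylight saving runs 22 March – 29 November; 24 February 2026 is outside that window, so Casor Province is on standard time at UTC+08:00.
15:26 Casor Province − 8h = 07:26 UTC.
At the standard offset (UTC+03:00), 07:26 UTC + 3h = 10:26 Ardell standard time.
The standard-time date in Ardell, 24 February 2026, is outside the daylight-saving period (1 March – 25 October), so Ardell is on standard time, UTC+03:00.
07:26 UTC + 3h = 10:26 Ardell.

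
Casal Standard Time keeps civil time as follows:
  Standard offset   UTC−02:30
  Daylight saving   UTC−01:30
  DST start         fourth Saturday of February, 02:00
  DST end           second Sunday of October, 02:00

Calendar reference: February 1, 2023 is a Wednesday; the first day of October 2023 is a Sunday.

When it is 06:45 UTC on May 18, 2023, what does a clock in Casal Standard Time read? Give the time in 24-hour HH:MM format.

05:15

1 February 2023 is a Wednesday, so the first Saturday is February 4 and the fourth is February 25.
1 October 2023 is a Sunday, so the first Sunday is October 1 and the second is October 8.
At the standard offset (UTC−02:30), 06:45 UTC − 2h30m = 04:15 Casal Standard Time standard time.
The standard-time date in Casal Standard Time, May 18, 2023, falls between 25 February and 8 October, so daylight saving is in effect and Casal Standard Time is at UTC−01:30.
06:45 UTC − 1h30m = 05:15 local.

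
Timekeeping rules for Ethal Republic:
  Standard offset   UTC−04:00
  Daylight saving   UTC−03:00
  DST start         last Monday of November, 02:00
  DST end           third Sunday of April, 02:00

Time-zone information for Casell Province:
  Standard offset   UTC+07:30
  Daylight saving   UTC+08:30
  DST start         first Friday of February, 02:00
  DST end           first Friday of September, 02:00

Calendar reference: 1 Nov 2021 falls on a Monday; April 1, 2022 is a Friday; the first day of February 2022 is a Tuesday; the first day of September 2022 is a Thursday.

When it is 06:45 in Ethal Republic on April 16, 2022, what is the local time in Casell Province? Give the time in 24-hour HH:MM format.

18:15

1 November 2021 is a Monday, so Mondays fall on 1, 8, 15, 22, 29; the last is November 29.
1 April 2022 is a Friday, so the first Sunday is April 3 and the third is April 17.
April 16, 2022 lies within the daylight-saving period (29 November 2021 – 17 April 2022), so Ethal Republic is on daylight time, UTC−03:00.
06:45 Ethal Republic + 3h = 09:45 UTC.
1 February 2022 is a Tuesday, so the first Friday is February 4.
1 September 2022 is a Thursday, so the first Friday is September 2.
At the standard offset (UTC+07:30), 09:45 UTC + 7h30m = 17:15 Casell Province standard time.
The standard-time date in Casell Province, April 16, 2022, lies within the daylight-saving period (4 February – 2 September), so Casell Province is on daylight time, UTC+08:30.
09:45 UTC + 8h30m = 18:15 Casell Province.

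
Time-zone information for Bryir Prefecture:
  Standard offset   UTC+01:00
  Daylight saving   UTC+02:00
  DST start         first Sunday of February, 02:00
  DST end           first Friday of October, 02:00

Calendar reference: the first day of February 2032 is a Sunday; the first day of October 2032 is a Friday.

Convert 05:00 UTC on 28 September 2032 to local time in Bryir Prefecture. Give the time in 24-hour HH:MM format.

07:00

1 February 2032 is a Sunday, so the first Sunday is February 1.
1 October 2032 is a Friday, so the first Friday is October 1.
At the standard offset (UTC+01:00), 05:00 UTC + 1h = 06:00 Bryir Prefecture standard time.
The standard-time date in Bryir Prefecture, 28 September 2032, lies within the daylight-saving period (1 February – 1 October), so Bryir Prefecture is on daylight time, UTC+02:00.
05:00 UTC + 2h = 07:00 local.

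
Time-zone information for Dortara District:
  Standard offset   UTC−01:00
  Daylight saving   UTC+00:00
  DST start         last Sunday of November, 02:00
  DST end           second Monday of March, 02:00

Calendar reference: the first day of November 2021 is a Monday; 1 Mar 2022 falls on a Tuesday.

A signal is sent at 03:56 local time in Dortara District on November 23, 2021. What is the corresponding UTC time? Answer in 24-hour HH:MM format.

1 November 2021 is a Monday, so Sundays fall on 7, 14, 21, 28; the last is November 28.
1 March 2022 is a Tuesday, so the first Monday is March 7 and the second is March 14.
November 23, 2021 does not fall between 28 November 2021 and 14 March 2022, so daylight saving is not in effect and Dortara District is at UTC−01:00.
03:56 local + 1h = 04:56 UTC.

04:56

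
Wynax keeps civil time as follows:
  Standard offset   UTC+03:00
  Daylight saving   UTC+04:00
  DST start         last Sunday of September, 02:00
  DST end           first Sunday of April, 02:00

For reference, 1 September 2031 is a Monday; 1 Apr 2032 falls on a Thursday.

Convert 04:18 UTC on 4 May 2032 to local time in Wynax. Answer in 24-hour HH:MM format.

1 September 2031 is a Monday, so Sundays fall on 7, 14, 21, 28; the last is September 28.
1 April 2032 is a Thursday, so the first Sunday is April 4.
At the standard offset (UTC+03:00), 04:18 UTC + 3h = 07:18 Wynax standard time.
The standard-time date in Wynax, 4 May 2032, does not fall between 28 September 2031 and 4 April 2032, so daylight saving is not in effect and Wynax is at UTC+03:00.
04:18 UTC + 3h = 07:18 local.

07:18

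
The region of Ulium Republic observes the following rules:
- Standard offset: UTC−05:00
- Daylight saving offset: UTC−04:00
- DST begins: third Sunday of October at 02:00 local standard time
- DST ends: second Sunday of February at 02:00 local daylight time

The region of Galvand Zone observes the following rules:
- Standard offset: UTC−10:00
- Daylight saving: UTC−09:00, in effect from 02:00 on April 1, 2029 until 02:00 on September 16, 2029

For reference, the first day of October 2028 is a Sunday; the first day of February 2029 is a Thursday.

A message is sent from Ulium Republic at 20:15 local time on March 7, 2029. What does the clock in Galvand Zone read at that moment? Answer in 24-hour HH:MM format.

1 October 2028 is a Sunday, so the first Sunday is October 1 and the third is October 15.
1 February 2029 is a Thursday, so the first Sunday is February 4 and the second is February 11.
March 7, 2029 is outside the daylight-saving period (15 October 2028 – 11 February 2029), so Ulium Republic is on standard time, UTC−05:00.
20:15 Ulium Republic + 5h = 01:15 UTC (rolling into the next day, 8 March 2029).
At the standard offset (UTC−10:00), 01:15 UTC − 10h = 15:15 Galvand Zone standard time (rolling into the previous day, 7 March 2029).
Daylight saving runs 1 April – 16 September; the standard-time date in Galvand Zone, March 7, 2029, is outside that window, so Galvand Zone is on standard time at UTC−10:00.
01:15 UTC − 10h = 15:15 Galvand Zone (rolling into the previous day, 7 March 2029).

15:15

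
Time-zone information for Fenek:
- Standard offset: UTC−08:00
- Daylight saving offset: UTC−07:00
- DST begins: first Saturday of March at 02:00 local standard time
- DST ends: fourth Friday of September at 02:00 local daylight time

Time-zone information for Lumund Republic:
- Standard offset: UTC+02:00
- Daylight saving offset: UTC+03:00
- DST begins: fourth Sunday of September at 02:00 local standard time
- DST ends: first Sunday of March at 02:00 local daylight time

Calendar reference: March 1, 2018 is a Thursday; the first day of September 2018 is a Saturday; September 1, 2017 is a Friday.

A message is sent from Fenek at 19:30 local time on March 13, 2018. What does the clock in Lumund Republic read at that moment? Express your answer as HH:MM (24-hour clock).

1 March 2018 is a Thursday, so the first Saturday is March 3.
1 September 2018 is a Saturday, so the first Friday is September 7 and the fourth is September 28.
March 13, 2018 falls between 3 March and 28 September, so daylight saving is in effect and Fenek is at UTC−07:00.
19:30 Fenek + 7h = 02:30 UTC (rolling into the next day, 14 March 2018).
1 September 2017 is a Friday, so the first Sunday is September 3 and the fourth is September 24.
1 March 2018 is a Thursday, so the first Sunday is March 4.
At the standard offset (UTC+02:00), 02:30 UTC + 2h = 04:30 Lumund Republic standard time.
The standard-time date in Lumund Republic, March 14, 2018, is outside the daylight-saving period (24 September 2017 – 4 March 2018), so Lumund Republic is on standard time, UTC+02:00.
02:30 UTC + 2h = 04:30 Lumund Republic.

04:30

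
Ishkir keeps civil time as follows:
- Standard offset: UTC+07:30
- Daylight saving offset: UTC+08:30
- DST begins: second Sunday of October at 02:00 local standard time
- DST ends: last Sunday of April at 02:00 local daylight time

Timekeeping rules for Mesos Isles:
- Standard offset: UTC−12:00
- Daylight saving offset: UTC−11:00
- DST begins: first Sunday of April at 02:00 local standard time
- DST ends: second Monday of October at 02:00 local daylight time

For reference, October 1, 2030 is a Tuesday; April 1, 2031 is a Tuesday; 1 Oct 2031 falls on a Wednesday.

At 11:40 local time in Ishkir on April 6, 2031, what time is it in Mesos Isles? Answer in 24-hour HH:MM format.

1 October 2030 is a Tuesday, so the first Sunday is October 6 and the second is October 13.
1 April 2031 is a Tuesday, so Sundays fall on 6, 13, 20, 27; the last is April 27.
April 6, 2031 falls between 13 October 2030 and 27 April 2031, so daylight saving is in effect and Ishkir is at UTC+08:30.
11:40 Ishkir − 8h30m = 03:10 UTC.
1 April 2031 is a Tuesday, so the first Sunday is April 6.
1 October 2031 is a Wednesday, so the first Monday is October 6 and the second is October 13.
At the standard offset (UTC−12:00), 03:10 UTC − 12h = 15:10 Mesos Isles standard time (rolling into the previous day, 5 April 2031).
The standard-time date in Mesos Isles, April 5, 2031, does not fall between 6 April and 13 October, so daylight saving is not in effect and Mesos Isles is at UTC−12:00.
03:10 UTC − 12h = 15:10 Mesos Isles (rolling into the previous day, 5 April 2031).

15:10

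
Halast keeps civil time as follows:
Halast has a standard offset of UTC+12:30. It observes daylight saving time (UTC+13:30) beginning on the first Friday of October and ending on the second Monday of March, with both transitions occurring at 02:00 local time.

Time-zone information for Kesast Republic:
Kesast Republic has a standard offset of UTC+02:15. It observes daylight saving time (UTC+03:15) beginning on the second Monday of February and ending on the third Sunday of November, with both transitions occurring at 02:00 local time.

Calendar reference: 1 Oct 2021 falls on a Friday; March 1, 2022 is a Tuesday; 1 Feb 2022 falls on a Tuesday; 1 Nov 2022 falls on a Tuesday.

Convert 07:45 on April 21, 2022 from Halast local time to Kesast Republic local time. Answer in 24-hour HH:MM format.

1 October 2021 is a Friday, so the first Friday is October 1.
1 March 2022 is a Tuesday, so the first Monday is March 7 and the second is March 14.
April 21, 2022 does not fall between 1 October 2021 and 14 March 2022, so daylight saving is not in effect and Halast is at UTC+12:30.
07:45 Halast − 12h30m = 19:15 UTC (rolling into the previous day, 20 April 2022).
1 February 2022 is a Tuesday, so the first Monday is February 7 and the second is February 14.
1 November 2022 is a Tuesday, so the first Sunday is November 6 and the third is November 20.
At the standard offset (UTC+02:15), 19:15 UTC + 2h15m = 21:30 Kesast Republic standard time.
Daylight saving runs 14 February – 20 November; the standard-time date in Kesast Republic, April 20, 2022, is inside that window, so Kesast Republic is at UTC+03:15.
19:15 UTC + 3h15m = 22:30 Kesast Republic.

22:30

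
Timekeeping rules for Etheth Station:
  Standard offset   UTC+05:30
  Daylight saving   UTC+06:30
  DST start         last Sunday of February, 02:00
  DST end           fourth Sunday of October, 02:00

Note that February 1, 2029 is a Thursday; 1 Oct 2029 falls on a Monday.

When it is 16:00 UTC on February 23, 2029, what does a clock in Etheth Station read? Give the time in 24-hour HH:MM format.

1 February 2029 is a Thursday, so Sundays fall on 4, 11, 18, 25; the last is February 25.
1 October 2029 is a Monday, so the first Sunday is October 7 and the fourth is October 28.
At the standard offset (UTC+05:30), 16:00 UTC + 5h30m = 21:30 Etheth Station standard time.
The standard-time date in Etheth Station, February 23, 2029, does not fall between 25 February and 28 October, so daylight saving is not in effect and Etheth Station is at UTC+05:30.
16:00 UTC + 5h30m = 21:30 local.

21:30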